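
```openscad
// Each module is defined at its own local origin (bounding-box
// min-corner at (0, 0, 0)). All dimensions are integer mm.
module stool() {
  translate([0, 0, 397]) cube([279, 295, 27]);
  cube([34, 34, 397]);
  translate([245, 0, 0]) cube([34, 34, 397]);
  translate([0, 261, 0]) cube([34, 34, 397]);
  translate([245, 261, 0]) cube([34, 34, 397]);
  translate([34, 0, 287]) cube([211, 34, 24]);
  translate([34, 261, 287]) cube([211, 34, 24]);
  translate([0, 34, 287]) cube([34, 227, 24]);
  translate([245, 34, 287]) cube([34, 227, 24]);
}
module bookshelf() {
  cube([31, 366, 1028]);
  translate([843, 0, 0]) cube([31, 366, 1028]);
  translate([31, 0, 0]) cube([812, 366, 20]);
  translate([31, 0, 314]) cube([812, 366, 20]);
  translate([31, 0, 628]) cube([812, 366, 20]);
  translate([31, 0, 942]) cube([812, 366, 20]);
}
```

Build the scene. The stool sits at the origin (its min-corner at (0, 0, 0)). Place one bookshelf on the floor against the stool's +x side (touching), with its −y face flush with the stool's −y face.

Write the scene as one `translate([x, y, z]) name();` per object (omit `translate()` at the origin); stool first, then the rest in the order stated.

stool();
translate([279, 0, 0]) bookshelf();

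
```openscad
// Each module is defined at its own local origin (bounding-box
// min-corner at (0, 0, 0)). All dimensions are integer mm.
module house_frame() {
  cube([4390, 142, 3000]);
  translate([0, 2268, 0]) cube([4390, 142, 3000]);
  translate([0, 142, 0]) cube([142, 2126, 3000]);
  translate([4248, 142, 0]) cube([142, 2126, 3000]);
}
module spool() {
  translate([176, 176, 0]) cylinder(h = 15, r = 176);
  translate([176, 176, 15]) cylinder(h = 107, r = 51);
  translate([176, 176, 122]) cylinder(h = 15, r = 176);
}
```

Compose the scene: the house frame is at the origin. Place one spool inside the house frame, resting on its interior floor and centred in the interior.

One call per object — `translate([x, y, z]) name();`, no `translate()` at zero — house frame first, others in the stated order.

house_frame();
translate([2019, 1029, 0]) spool();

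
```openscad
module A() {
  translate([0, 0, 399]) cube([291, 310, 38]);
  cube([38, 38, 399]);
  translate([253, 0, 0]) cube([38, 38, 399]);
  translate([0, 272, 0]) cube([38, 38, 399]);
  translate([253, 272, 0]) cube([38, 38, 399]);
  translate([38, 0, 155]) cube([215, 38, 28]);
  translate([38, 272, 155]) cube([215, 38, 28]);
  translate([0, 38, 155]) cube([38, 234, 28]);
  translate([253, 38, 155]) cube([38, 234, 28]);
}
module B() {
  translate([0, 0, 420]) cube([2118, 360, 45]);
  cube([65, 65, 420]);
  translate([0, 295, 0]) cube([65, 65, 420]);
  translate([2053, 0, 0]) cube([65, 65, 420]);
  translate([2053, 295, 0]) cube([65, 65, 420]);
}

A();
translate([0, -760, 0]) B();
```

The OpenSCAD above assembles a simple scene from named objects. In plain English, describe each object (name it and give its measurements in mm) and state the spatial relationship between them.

A is a four-legged stool. The seat is a 291×310×38 mm slab whose top surface is at z = 437 mm; four square legs, each 38×38 mm in cross-section, run from the floor (z = 0) to the underside of the seat, each flush with a corner of the seat. Four stretchers, 38 mm wide and 28 mm tall, connect adjacent legs with their undersides at z = 155 mm, each running between the inner faces of the legs it joins and aligned with the legs' outer faces on the other axis.

B is a long wooden bench with a 2118 mm (x) × 360 mm (y) seat, 45 mm thick, its top surface 465 mm above the floor. Four 65 mm square legs at the seat corners, flush with the edges, run from z = 0 to the seat underside.

The bench is on the floor beside the stool on its −y side.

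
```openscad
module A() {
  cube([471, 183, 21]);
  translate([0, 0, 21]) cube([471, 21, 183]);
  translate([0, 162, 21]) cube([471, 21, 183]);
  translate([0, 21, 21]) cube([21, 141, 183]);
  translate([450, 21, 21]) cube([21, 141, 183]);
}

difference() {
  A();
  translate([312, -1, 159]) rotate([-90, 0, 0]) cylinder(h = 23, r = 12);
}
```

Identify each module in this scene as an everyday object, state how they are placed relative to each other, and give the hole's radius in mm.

A is an open box. The open box has a circular hole through its front wall. The hole's radius is 12 mm.

The subtracted cylinder has r = 12 mm.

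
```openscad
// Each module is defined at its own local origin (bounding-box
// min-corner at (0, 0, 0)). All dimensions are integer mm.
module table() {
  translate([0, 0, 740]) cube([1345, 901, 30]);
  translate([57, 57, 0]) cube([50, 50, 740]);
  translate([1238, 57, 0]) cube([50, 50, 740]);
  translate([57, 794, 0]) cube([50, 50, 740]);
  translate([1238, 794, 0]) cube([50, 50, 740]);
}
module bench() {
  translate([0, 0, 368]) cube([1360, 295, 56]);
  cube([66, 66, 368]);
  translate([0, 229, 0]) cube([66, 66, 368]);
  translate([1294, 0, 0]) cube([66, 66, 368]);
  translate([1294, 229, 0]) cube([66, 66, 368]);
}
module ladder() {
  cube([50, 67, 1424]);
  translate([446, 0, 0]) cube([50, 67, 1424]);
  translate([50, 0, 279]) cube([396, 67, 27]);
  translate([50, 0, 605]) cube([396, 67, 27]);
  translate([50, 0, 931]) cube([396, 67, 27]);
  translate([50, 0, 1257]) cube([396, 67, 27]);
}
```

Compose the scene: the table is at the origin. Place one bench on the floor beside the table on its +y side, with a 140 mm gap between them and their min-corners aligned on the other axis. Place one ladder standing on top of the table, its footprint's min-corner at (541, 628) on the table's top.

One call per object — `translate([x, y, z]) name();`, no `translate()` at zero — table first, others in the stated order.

table();
translate([0, 1041, 0]) bench();
translate([541, 628, 770]) ladder();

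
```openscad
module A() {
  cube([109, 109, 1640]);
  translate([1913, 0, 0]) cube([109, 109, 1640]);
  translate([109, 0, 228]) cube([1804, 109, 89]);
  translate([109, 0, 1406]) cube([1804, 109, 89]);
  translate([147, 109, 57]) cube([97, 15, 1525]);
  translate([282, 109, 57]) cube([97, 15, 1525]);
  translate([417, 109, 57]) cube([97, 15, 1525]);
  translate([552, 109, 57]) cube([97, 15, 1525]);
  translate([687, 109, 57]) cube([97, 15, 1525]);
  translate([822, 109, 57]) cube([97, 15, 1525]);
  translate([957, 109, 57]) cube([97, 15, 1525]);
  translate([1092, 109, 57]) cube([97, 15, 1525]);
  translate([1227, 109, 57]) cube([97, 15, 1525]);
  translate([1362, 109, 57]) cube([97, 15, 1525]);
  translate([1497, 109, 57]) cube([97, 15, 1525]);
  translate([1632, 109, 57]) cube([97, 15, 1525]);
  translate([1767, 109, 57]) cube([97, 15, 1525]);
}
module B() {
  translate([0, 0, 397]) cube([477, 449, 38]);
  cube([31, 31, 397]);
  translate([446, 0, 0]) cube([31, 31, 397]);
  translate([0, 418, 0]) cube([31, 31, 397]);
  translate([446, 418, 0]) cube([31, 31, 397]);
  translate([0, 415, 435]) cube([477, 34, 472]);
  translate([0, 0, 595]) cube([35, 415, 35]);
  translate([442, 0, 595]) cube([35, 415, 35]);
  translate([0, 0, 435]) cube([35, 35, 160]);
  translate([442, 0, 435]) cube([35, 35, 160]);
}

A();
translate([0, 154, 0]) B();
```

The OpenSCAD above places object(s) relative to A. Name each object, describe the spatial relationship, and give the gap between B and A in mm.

The chair's nearest face is 30 mm from the fence section's +y face.

A is a fence section. B is a chair. The chair is on the floor beside the fence section on its +y side. The gap between the chair and the fence section is 30 mm.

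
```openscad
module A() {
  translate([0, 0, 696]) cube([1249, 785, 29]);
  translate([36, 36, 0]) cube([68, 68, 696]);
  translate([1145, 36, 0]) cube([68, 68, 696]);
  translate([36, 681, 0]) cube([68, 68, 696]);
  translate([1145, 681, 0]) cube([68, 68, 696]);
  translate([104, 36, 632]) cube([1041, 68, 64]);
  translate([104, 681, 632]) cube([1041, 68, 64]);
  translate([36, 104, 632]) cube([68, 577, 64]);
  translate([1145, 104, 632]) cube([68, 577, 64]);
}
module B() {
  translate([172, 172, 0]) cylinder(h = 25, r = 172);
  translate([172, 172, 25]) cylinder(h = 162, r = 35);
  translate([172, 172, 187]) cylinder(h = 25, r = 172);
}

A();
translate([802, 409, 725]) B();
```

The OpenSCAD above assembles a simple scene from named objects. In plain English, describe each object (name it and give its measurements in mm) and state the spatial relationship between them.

A is a rectangular dining table. The top is 1249×785×29 mm with its upper surface at z = 725 mm. It stands on four 68×68 mm square legs, each inset 36 mm from the nearest pair of top edges, running from the floor to the underside of the top. Four apron rails, 68 mm thick and 64 mm tall, run between adjacent legs with their top edges flush with the underside of the top and their outer faces flush with the legs' outer faces.

B is a spool: two coaxial disc flanges of radius 172 mm and thickness 25 mm, joined by a core cylinder of radius 35 mm and height 162 mm. The lower flange rests on z = 0 and the three cylinders share a vertical axis.

The spool is on top of the table.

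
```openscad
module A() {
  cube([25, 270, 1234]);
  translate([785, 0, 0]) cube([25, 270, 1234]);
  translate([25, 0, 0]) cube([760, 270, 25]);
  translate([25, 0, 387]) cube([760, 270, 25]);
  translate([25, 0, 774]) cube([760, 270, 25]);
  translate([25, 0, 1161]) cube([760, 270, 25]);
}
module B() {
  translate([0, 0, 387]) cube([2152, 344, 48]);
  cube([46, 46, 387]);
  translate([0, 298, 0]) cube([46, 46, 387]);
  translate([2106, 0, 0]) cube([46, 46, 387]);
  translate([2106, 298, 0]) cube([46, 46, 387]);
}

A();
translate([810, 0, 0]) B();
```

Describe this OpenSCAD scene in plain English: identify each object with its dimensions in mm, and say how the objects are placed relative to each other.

A is a bookshelf 810 mm wide overall, 270 mm deep and 1234 mm tall. The two sides are 25 mm thick vertical panels. 4 horizontal shelves of 25 mm thickness span between the inner faces of the sides; the lowest shelf sits on the floor and shelves are stacked with a clear vertical gap of 362 mm between each pair.

B is a bench: a 2152×344 mm seat slab, 48 mm thick, top at z = 435 mm, on four 46×46 mm square legs flush with the seat corners and standing on z = 0.

The bench is against the bookshelf's +x side, with their −y faces flush.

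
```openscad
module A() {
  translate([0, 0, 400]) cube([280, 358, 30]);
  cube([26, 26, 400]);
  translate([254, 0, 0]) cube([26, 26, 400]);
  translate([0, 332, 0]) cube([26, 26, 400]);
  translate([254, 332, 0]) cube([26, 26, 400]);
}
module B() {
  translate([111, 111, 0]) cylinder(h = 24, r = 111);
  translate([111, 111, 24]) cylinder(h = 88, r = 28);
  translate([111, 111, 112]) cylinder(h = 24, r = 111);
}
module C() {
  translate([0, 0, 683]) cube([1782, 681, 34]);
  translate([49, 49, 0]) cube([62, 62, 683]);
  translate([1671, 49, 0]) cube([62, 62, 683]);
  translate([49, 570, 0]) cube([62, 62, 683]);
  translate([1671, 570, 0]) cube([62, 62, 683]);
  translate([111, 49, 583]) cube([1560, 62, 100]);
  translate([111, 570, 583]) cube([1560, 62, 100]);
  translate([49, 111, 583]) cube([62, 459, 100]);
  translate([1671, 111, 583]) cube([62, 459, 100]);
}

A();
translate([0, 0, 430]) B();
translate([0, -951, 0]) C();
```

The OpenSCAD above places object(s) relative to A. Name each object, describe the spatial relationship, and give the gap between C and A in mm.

A is a stool. B is a spool. C is a table. The spool is on top of the stool. The table is on the floor beside the stool on its −y side. The gap between the table and the stool is 270 mm.

The table's nearest face is 270 mm from the stool's −y face.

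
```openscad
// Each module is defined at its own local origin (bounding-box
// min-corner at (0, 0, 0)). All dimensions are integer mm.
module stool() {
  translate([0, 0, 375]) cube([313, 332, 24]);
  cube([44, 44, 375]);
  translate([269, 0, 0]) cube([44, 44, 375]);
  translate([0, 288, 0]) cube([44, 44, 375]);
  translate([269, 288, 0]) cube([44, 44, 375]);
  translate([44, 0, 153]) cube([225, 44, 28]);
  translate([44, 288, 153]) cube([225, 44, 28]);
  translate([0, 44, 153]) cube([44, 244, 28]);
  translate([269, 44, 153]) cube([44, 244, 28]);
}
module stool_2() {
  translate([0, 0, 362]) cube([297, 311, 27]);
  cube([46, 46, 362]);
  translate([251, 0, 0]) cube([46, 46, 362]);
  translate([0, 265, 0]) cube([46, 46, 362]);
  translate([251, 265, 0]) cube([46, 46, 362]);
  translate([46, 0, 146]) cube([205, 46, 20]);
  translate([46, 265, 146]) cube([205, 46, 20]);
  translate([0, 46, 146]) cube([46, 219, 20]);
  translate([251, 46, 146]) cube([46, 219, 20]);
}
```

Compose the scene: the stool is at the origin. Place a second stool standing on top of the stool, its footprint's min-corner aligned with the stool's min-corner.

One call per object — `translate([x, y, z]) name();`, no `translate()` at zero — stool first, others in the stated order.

stool();
translate([0, 0, 399]) stool_2();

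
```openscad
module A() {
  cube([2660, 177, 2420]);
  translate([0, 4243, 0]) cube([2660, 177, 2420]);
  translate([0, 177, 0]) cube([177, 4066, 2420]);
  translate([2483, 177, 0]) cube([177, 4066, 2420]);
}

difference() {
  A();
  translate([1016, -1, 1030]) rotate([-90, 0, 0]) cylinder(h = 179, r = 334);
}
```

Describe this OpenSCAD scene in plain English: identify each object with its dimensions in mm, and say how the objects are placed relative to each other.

A is a box-shaped house frame (walls only): outside footprint 2660×4420 mm, wall height 2420 mm, wall thickness 177 mm. The two y-facing walls run the full x-width; the two x-facing walls fit between the inner faces of the y-facing walls.

The house frame has a circular hole of radius 334 mm through its front wall, centred at (x = 1016, z = 1030).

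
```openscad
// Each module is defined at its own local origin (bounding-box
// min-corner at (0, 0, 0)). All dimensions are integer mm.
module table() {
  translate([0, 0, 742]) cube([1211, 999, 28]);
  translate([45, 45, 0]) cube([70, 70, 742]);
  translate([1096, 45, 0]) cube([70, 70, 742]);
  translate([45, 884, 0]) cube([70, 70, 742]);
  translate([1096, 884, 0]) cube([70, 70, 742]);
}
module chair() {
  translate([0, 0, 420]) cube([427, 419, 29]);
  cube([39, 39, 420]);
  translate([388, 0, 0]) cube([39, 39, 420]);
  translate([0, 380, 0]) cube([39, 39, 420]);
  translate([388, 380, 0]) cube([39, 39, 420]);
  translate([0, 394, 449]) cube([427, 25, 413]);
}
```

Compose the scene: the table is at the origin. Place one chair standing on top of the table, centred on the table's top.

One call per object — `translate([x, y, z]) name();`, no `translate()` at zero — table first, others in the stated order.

table();
translate([392, 290, 770]) chair();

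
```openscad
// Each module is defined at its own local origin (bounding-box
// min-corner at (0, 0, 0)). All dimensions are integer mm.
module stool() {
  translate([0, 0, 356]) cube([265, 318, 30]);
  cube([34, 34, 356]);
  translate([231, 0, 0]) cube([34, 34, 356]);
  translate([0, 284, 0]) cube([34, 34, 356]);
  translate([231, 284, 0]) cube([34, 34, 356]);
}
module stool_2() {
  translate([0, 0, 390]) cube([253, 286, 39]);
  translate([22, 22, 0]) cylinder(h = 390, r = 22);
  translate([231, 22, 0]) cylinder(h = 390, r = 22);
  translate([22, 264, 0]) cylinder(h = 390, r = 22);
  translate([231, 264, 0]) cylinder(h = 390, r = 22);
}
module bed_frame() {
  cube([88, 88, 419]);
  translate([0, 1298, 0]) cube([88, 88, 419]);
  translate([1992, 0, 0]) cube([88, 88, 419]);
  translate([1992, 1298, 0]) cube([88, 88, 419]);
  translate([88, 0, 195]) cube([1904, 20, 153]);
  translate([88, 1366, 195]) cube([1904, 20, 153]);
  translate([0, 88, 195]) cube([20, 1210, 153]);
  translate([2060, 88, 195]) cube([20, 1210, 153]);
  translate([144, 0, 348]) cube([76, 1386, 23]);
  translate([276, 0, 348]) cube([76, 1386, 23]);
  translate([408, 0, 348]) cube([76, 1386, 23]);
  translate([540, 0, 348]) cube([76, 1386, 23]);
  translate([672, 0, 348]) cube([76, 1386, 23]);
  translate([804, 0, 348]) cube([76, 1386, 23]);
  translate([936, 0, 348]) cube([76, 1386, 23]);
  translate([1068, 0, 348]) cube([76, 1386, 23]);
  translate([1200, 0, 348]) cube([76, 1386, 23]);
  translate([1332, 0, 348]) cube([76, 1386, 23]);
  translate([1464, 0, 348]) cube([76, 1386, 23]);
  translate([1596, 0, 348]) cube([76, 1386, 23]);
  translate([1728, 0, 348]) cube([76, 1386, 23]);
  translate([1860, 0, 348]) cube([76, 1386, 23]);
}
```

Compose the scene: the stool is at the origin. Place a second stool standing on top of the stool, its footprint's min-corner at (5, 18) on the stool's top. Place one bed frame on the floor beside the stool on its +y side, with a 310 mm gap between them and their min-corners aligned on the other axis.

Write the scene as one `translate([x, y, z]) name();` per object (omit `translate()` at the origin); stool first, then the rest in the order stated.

stool();
translate([5, 18, 386]) stool_2();
translate([0, 628, 0]) bed_frame();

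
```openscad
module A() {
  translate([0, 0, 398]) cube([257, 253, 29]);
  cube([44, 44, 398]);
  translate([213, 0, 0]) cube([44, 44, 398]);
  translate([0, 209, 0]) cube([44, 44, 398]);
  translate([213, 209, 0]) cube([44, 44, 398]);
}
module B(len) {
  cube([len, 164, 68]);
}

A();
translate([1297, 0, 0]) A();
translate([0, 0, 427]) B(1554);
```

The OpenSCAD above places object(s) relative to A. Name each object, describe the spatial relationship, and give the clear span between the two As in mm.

A is a stool. B is a beam. A beam spans the tops of two stools. The clear span between the two stools is 1040 mm.

Second stool starts at x = 1297; first ends at x = 257; clear span = 1297 − 257 = 1040 mm.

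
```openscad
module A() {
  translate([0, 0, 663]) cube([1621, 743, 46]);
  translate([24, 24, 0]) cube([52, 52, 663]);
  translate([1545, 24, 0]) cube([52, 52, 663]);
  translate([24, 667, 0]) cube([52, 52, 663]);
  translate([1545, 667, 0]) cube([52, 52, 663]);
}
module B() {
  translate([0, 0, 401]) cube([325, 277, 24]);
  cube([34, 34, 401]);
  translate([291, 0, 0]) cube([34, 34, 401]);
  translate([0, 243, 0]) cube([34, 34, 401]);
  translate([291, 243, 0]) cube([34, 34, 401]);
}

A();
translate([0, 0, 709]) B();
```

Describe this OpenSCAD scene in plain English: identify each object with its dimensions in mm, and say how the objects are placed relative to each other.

A is a table: top 1621 mm (x) × 743 mm (y), 46 mm thick, upper face at z = 709 mm, on four 52×52 mm square legs, each inset 24 mm from the nearest pair of top edges, running from z = 0 to the bottom of the top.

B is a four-legged stool. The seat is 325×277 mm, 24 mm thick, top at z = 425 mm. It stands on four square legs, each 34×34 mm in cross-section, from z = 0 to the seat underside, each flush with a corner of the seat.

The stool is on top of the table.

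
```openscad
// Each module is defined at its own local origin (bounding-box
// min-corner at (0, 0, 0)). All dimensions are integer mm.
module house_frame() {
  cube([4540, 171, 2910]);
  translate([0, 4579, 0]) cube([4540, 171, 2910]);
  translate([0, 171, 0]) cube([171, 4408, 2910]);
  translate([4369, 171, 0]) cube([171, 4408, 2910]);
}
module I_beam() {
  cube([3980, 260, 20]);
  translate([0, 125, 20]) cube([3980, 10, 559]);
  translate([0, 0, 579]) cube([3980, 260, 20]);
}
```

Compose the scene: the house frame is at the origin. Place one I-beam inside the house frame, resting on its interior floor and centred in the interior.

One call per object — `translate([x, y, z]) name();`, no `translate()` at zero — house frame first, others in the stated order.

house_frame();
translate([280, 2245, 0]) I_beam();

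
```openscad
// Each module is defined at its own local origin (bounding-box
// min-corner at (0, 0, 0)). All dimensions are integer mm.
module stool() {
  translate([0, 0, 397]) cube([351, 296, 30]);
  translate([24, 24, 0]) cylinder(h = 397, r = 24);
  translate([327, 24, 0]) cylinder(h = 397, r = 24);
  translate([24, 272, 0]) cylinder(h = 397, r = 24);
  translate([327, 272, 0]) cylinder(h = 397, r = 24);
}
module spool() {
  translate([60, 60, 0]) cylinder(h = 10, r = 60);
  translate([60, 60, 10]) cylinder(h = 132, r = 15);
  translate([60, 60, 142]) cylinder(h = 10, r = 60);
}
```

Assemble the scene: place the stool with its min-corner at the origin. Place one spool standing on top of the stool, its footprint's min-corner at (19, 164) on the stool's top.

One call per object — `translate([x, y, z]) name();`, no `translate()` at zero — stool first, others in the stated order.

stool();
translate([19, 164, 427]) spool();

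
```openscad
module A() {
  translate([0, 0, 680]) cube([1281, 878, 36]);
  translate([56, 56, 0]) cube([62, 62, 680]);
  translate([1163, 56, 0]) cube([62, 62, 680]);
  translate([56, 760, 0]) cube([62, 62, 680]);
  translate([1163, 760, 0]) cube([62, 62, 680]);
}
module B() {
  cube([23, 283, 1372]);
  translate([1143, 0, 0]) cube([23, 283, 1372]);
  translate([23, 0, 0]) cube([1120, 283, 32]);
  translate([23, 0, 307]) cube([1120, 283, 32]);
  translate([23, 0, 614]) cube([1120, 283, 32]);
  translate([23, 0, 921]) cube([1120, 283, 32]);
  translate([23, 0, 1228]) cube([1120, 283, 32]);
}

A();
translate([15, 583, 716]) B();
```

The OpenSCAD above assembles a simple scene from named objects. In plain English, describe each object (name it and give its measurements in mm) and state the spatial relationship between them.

A is a table: top 1281 mm (x) × 878 mm (y), 36 mm thick, upper face at z = 716 mm, on four 62×62 mm square legs, each inset 56 mm from the nearest pair of top edges, running from z = 0 to the bottom of the top.

B is an open bookshelf. Two side panels, each 23 mm thick, 283 mm deep and 1372 mm tall, stand 1166 mm apart (outside-to-outside). Between them sit 5 shelves, each 32 mm thick and 283 mm deep, spanning the full gap between the sides. The bottom shelf rests on the floor (its underside at z = 0) and the clear gap between one shelf's top and the next shelf's underside is 275 mm.

The bookshelf is on top of the table.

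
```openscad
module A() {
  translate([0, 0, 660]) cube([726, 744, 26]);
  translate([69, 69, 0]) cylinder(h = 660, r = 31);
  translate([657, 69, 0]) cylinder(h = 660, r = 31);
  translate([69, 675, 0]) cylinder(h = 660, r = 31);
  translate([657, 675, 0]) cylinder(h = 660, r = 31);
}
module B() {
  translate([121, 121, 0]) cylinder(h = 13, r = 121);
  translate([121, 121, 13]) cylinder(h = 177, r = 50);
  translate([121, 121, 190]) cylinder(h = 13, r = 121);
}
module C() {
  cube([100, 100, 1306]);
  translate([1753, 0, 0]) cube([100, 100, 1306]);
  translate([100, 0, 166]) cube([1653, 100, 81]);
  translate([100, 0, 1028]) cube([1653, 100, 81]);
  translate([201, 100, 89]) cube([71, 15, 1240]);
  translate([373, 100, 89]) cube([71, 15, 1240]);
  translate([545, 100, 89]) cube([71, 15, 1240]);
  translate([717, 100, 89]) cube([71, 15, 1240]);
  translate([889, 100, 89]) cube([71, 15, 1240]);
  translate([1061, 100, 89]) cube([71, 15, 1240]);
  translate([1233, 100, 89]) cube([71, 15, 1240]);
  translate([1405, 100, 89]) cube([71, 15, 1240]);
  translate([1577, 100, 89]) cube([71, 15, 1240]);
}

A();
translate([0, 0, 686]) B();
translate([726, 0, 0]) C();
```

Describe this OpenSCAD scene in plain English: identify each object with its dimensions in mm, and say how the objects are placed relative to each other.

A is a table: top 726 mm (x) × 744 mm (y), 26 mm thick, upper face at z = 686 mm, on four round legs of 62 mm diameter, each leg's bounding box inset 38 mm from the nearest pair of top edges, running from z = 0 to the bottom of the top.

B is a spool: two coaxial disc flanges of radius 121 mm and thickness 13 mm, joined by a core cylinder of radius 50 mm and height 177 mm. The lower flange rests on z = 0 and the three cylinders share a vertical axis.

C is a fence section. Two 100×100 mm posts, 1306 mm tall, stand on the floor with a clear span of 1653 mm between their inner faces. Two horizontal rails of 100×81 mm section span the gap between the posts with their undersides at z = 166 mm and z = 1028 mm, flush with the posts' −y face. 9 pickets, each 71 mm wide, 15 mm thick and 1240 mm tall, are fixed to the +y face of the rails with their bottoms at z = 89 mm, evenly spaced across the span with equal gaps (rounded down to the nearest mm) at the −x end and between each pair — any rounding remainder accumulates at the +x end.

The spool is on top of the table. The fence section is against the table's +x side, with their −y faces flush.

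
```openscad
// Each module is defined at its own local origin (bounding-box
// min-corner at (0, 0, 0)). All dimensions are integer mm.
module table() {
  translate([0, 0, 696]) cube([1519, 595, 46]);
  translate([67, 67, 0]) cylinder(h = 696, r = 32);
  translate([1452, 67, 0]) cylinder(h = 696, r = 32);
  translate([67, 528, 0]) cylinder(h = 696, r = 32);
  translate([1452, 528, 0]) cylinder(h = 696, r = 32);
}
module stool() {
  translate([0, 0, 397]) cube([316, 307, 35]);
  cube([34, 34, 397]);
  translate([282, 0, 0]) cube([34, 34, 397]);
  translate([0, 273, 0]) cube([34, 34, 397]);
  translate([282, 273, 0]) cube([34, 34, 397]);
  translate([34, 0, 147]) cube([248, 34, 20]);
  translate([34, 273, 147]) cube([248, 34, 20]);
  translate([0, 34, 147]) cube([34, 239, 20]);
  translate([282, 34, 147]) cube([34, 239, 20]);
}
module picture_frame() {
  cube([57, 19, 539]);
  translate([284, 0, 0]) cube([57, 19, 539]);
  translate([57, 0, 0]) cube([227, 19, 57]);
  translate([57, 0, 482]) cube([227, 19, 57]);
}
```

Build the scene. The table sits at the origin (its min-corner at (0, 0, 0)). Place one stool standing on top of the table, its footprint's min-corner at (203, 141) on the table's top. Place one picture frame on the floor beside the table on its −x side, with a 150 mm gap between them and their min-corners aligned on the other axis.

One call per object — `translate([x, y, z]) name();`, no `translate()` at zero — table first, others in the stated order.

table();
translate([203, 141, 742]) stool();
translate([-491, 0, 0]) picture_frame();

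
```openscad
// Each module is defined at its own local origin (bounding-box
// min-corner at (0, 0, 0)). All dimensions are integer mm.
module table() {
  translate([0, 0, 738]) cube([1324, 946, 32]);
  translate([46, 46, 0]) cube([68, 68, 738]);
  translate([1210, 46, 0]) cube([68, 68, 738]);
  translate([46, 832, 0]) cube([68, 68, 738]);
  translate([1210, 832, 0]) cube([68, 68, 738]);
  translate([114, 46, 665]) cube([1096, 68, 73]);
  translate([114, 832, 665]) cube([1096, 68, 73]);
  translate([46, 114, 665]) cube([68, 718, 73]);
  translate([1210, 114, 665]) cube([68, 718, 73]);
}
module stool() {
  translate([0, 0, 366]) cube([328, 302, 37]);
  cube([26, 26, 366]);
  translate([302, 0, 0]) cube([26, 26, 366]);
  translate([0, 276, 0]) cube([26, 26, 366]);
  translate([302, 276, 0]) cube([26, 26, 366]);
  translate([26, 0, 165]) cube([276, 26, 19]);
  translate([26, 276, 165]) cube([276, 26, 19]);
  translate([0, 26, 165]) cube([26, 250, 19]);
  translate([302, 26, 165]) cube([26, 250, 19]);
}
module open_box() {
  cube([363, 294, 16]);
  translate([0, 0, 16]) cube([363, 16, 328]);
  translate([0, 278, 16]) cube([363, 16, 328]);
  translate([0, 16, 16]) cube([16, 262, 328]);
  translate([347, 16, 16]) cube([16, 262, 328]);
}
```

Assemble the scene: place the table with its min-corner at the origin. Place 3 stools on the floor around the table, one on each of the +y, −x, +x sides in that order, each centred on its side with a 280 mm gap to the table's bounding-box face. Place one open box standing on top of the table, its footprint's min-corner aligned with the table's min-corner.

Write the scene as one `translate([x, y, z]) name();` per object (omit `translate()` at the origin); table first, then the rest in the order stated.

table();
translate([498, 1226, 0]) stool();
translate([-608, 322, 0]) stool();
translate([1604, 322, 0]) stool();
translate([0, 0, 770]) open_box();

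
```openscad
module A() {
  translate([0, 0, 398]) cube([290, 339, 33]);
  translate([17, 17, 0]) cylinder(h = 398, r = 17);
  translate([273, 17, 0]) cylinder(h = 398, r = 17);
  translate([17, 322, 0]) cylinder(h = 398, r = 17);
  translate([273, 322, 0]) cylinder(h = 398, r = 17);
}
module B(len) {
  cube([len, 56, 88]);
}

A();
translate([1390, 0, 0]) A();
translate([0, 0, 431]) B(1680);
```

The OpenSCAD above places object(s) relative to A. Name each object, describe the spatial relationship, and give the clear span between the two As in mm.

A is a stool. B is a beam. A beam spans the tops of two stools. The clear span between the two stools is 1100 mm.

Second stool starts at x = 1390; first ends at x = 290; clear span = 1390 − 290 = 1100 mm.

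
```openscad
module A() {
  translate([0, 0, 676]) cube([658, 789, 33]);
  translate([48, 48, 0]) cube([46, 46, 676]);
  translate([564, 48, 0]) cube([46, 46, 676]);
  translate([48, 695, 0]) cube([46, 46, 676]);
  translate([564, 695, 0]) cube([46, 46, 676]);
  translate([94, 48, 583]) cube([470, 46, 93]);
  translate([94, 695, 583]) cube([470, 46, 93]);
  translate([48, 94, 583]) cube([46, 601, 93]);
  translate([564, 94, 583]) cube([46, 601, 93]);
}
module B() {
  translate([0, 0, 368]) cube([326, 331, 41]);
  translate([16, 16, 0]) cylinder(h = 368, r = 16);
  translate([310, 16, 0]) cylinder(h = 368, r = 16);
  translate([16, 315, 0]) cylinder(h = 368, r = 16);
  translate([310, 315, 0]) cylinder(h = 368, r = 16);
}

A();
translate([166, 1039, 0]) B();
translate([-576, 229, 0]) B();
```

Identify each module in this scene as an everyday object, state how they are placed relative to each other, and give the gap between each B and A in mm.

Each stool's nearest face is 250 mm from the table's bounding box.

A is a table. B is a stool. Two stools sit around the table at the +y, −x sides. The gap between each stool and the table is 250 mm.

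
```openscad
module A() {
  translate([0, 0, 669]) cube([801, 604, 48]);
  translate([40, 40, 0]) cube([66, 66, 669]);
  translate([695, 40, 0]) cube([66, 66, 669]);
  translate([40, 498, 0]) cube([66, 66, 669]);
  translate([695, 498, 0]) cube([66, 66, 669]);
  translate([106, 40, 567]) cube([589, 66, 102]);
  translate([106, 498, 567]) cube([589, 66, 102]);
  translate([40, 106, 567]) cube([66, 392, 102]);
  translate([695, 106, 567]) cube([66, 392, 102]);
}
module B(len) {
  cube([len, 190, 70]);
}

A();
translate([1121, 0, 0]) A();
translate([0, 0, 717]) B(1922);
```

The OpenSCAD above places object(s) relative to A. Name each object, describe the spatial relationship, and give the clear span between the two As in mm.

A is a table. B is a beam. A beam spans the tops of two tables. The clear span between the two tables is 320 mm.

Second table starts at x = 1121; first ends at x = 801; clear span = 1121 − 801 = 320 mm.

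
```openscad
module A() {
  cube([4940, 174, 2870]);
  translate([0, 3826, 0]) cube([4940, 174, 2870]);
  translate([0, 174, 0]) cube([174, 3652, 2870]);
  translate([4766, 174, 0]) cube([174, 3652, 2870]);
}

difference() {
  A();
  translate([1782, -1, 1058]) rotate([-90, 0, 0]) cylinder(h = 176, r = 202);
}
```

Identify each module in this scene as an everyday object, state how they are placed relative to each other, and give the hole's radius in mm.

A is a house frame. The house frame has a circular hole through its front wall. The hole's radius is 202 mm.

The subtracted cylinder has r = 202 mm.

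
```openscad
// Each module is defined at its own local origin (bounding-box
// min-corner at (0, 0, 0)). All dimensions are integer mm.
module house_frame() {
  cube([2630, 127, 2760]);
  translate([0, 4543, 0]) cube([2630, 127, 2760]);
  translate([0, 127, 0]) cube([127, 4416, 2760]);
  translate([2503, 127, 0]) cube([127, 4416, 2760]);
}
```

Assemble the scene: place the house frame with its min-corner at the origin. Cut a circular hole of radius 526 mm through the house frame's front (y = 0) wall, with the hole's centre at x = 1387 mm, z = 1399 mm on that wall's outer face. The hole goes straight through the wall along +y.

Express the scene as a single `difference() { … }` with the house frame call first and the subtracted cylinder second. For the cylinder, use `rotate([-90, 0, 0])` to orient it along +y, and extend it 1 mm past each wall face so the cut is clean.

difference() {
  house_frame();
  translate([1387, -1, 1399]) rotate([-90, 0, 0]) cylinder(h = 129, r = 526);
}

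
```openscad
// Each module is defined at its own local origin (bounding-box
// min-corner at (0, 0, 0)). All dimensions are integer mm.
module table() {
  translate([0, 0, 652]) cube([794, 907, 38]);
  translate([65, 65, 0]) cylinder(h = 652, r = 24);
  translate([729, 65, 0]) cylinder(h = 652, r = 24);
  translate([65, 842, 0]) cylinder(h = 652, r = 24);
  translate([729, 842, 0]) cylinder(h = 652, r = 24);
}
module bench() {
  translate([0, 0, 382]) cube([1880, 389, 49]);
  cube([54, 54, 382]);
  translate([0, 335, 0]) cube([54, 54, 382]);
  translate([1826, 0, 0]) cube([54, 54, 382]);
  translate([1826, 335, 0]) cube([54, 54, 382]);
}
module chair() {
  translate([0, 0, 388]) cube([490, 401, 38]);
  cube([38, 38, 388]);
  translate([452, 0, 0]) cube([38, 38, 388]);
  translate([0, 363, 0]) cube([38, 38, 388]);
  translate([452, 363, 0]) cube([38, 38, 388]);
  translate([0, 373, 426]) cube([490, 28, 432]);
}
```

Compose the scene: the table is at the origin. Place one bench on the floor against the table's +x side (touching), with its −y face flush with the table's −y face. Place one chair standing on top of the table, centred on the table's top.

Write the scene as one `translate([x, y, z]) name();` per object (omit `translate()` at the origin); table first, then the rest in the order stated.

table();
translate([794, 0, 0]) bench();
translate([152, 253, 690]) chair();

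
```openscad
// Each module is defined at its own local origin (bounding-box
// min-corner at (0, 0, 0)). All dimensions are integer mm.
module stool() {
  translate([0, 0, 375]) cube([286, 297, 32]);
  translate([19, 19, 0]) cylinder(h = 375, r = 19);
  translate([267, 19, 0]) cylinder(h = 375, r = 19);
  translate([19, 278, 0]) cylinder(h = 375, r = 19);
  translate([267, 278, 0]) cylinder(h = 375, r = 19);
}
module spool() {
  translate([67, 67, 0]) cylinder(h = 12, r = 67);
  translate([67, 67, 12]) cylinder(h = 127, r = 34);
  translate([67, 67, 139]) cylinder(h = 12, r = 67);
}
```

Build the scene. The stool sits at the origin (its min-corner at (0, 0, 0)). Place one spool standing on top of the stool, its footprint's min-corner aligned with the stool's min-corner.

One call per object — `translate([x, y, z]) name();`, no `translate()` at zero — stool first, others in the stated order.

stool();
translate([0, 0, 407]) spool();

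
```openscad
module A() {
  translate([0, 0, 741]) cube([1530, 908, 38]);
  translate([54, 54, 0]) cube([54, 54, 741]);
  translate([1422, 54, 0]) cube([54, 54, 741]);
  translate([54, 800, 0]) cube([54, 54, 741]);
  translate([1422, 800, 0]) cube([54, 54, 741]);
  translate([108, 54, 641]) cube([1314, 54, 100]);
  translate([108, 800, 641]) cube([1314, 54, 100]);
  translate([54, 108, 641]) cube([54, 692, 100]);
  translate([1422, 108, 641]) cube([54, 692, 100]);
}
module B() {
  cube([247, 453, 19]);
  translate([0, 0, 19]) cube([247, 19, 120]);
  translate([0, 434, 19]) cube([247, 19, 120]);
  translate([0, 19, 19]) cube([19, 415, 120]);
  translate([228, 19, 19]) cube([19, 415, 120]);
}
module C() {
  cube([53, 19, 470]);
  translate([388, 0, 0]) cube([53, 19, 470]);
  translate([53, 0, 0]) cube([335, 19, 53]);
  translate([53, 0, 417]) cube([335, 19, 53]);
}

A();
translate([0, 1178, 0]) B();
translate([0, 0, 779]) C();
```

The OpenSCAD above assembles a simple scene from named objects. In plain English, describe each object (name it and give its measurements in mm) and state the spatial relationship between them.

A is a table: top 1530 mm (x) × 908 mm (y), 38 mm thick, upper face at z = 779 mm, on four 54×54 mm square legs, each inset 54 mm from the nearest pair of top edges, running from z = 0 to the bottom of the top. Four apron rails, 54 mm thick and 100 mm tall, run between adjacent legs with their top edges flush with the underside of the top and their outer faces flush with the legs' outer faces.

B is an open storage box with external size 247×453×139 mm and wall thickness 19 mm (the base is also 19 mm thick). The base covers the whole footprint; the four walls stand on the base, with the y-facing walls full-width and the x-facing walls fitting between their inner faces.

C is a picture frame with a 335×364 mm rectangular opening (x by z) and a uniform 53 mm border on every side. Frame depth is 19 mm along y. It is built from two vertical stiles running the full outside height and two horizontal rails spanning the gap between the stiles.

The open box is on the floor beside the table on its +y side. The picture frame is on top of the table.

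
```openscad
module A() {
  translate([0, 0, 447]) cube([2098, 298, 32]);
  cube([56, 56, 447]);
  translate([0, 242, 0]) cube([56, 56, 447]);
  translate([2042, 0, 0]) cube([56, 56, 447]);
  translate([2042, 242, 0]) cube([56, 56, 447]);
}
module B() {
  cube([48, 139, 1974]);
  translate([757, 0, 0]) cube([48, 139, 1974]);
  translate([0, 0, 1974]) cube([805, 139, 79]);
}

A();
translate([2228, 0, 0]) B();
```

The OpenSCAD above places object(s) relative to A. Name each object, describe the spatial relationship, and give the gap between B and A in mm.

A is a bench. B is a door frame. The door frame is on the floor beside the bench on its +x side. The gap between the door frame and the bench is 130 mm.

The door frame's nearest face is 130 mm from the bench's +x face.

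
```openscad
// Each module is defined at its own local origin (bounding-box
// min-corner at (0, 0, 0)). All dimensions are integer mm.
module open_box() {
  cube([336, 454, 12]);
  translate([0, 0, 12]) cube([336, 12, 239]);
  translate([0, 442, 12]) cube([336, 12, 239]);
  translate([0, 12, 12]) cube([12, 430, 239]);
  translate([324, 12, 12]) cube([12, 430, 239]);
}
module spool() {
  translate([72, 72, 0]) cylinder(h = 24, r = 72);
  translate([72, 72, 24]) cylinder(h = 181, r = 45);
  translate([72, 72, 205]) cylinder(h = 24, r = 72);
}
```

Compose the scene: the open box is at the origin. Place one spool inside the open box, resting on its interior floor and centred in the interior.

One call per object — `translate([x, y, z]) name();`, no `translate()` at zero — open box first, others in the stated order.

open_box();
translate([96, 155, 12]) spool();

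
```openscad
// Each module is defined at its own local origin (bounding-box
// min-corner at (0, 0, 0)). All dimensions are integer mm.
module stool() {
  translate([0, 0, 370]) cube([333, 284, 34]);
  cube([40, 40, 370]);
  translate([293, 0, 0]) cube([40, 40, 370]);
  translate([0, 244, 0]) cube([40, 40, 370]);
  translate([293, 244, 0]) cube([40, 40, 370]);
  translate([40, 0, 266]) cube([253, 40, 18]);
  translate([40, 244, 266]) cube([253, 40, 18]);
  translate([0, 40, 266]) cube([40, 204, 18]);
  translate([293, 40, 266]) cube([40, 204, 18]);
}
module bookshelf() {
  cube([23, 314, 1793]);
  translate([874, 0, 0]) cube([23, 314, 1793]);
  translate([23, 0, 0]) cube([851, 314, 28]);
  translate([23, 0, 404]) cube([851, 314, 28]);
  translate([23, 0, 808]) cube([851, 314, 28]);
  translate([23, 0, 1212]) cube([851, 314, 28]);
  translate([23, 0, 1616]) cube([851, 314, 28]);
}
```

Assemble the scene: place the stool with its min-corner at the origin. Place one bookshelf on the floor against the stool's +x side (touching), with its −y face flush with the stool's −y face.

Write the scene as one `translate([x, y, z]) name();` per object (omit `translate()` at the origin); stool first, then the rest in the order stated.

stool();
translate([333, 0, 0]) bookshelf();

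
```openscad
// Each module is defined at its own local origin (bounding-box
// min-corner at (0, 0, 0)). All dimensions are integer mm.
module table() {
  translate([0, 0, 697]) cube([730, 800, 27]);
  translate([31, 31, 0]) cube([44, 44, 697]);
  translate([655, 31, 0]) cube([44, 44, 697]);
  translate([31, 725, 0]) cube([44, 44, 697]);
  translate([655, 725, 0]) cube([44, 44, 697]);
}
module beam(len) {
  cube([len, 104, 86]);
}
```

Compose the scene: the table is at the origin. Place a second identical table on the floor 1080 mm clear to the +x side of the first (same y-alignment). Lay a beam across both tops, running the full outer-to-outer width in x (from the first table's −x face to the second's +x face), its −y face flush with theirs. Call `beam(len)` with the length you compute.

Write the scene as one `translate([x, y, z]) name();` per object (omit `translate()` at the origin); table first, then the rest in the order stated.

table();
translate([1810, 0, 0]) table();
translate([0, 0, 724]) beam(2540);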